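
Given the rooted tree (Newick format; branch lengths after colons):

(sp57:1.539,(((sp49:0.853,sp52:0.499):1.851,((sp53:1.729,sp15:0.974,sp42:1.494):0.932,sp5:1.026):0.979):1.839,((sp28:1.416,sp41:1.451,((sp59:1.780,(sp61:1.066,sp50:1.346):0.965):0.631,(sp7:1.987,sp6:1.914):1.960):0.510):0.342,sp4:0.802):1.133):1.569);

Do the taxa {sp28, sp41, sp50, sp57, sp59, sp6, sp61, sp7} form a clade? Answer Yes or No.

No

The MRCA of the listed taxa is the root, so the smallest clade containing them is the whole tree.
That clade also contains sp15, sp4, sp42, sp49, sp5, sp52, sp53, which are not in the proposed group, so the group is not monophyletic.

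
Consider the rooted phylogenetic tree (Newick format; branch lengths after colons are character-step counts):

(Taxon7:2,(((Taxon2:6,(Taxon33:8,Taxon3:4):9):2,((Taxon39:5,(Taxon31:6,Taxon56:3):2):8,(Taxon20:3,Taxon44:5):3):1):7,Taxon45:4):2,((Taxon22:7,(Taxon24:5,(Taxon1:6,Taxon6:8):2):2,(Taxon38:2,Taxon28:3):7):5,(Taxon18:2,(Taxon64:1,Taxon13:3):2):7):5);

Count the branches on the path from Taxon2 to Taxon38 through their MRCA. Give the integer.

8

The MRCA of Taxon2 and Taxon38 is the root of the tree.
From Taxon2 up to that node: 4 branches. From Taxon38 up to the same node: 4 branches. Total: 4 + 4 = 8.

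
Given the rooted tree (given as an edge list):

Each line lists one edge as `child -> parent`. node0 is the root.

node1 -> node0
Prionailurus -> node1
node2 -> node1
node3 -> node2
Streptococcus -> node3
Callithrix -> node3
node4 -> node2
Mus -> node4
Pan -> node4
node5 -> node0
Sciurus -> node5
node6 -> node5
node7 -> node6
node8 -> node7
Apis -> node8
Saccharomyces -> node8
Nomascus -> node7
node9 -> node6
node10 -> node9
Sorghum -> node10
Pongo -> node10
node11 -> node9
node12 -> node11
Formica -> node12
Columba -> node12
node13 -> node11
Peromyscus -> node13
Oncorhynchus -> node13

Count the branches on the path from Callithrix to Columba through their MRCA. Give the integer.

10

The MRCA of Callithrix and Columba is the root of the tree.
From Callithrix up to that node: 4 branches. From Columba up to the same node: 6 branches. Total: 4 + 6 = 10.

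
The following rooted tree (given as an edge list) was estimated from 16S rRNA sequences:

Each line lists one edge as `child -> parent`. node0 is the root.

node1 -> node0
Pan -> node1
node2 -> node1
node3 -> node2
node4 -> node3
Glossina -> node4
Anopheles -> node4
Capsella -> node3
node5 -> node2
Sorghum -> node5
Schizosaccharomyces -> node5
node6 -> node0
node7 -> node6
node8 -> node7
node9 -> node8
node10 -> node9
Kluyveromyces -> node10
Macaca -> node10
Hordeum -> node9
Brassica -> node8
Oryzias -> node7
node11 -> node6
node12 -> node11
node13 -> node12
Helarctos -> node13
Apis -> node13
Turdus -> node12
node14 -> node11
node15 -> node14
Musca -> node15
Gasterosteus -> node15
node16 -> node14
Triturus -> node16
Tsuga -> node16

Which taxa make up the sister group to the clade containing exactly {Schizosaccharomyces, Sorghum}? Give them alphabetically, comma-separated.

Anopheles, Capsella, Glossina

The clade containing exactly {Schizosaccharomyces, Sorghum} attaches to the tree at the node subtending (((Glossina,Anopheles),Capsella),(Sorghum,Schizosaccharomyces)).
The other lineage descending from that same node — the sister group — is ((Glossina,Anopheles),Capsella); its 3 tips in alphabetical order are the answer.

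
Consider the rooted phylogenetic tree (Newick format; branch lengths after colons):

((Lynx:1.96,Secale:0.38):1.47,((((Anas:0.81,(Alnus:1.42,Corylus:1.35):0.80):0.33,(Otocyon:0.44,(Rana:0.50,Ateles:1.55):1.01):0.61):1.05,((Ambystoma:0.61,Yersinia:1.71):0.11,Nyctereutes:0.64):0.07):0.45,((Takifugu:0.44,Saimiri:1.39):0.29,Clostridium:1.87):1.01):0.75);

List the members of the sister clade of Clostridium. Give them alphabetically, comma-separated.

Saimiri, Takifugu

Clostridium attaches to the tree at the node subtending ((Takifugu,Saimiri),Clostridium).
The other lineage descending from that same node — the sister group — is (Takifugu,Saimiri); its 2 tips in alphabetical order are the answer.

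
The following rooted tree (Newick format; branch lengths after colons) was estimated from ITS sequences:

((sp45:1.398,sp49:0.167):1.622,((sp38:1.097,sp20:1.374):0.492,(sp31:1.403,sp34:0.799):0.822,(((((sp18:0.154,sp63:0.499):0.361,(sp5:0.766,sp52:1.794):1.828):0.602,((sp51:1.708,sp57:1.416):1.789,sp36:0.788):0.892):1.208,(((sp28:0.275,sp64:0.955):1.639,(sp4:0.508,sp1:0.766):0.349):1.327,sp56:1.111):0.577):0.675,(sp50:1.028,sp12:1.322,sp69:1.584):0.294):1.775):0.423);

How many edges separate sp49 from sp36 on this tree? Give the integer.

8

The MRCA of sp49 and sp36 is the root of the tree.
From sp49 up to that node: 2 branches. From sp36 up to the same node: 6 branches. Total: 2 + 6 = 8.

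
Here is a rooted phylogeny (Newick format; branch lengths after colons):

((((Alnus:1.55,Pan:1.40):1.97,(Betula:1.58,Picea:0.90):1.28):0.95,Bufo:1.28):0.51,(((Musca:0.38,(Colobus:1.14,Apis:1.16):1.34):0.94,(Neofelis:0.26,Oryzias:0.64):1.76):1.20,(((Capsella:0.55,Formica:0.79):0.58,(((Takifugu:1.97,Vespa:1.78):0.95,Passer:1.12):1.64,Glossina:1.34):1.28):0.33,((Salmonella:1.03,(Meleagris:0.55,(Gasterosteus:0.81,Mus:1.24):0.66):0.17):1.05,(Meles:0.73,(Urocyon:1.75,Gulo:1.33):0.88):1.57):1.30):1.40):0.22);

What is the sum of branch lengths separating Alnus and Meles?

10.20

The path runs Alnus → … → MRCA → … → Meles; the MRCA is the root of the tree.
Branch lengths along that path: 1.55 + 1.97 + 0.95 + 0.51 + 0.22 + 1.40 + 1.30 + 1.57 + 0.73 = 10.20.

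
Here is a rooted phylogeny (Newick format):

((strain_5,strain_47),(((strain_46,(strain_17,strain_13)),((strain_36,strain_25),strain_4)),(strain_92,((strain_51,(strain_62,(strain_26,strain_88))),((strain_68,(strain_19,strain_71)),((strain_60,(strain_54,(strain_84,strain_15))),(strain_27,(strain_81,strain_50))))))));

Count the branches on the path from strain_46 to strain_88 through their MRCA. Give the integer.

The MRCA of strain_46 and strain_88 is the node subtending (((strain_46,(strain_17,strain_13)),((strain_36,strain_25),strain_4)),(strain_92,((strain_51,(strain_62,(strain_26,strain_88))),((strain_68,(strain_19,strain_71)),((strain_60,(strain_54,(strain_84,strain_15))),(strain_27,(strain_81,strain_50))))))).
From strain_46 up to that node: 3 branches. From strain_88 up to the same node: 6 branches. Total: 3 + 6 = 9.

9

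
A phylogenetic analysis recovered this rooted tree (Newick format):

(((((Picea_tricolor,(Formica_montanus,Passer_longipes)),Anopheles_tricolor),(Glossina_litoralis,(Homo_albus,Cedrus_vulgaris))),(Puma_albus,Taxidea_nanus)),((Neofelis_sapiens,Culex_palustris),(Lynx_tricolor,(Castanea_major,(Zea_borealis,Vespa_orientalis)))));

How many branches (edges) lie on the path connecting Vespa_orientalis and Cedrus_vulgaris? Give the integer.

10

The MRCA of Vespa_orientalis and Cedrus_vulgaris is the root of the tree.
From Vespa_orientalis up to that node: 5 branches. From Cedrus_vulgaris up to the same node: 5 branches. Total: 5 + 5 = 10.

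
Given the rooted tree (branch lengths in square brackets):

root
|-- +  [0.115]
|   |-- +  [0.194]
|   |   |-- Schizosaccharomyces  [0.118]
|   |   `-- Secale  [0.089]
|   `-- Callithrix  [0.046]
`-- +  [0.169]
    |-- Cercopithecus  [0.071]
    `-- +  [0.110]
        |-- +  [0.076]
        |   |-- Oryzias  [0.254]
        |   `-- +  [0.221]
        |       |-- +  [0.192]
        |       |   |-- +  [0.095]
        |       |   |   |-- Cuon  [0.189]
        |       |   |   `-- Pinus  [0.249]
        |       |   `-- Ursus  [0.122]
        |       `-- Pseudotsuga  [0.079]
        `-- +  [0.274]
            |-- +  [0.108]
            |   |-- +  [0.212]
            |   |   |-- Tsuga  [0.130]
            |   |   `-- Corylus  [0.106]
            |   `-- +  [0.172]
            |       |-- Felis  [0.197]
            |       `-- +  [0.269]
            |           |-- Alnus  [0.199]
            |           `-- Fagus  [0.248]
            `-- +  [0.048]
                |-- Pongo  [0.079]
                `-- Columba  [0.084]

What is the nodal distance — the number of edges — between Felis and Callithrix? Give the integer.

8

The MRCA of Felis and Callithrix is the root of the tree.
From Felis up to that node: 6 branches. From Callithrix up to the same node: 2 branches. Total: 6 + 2 = 8.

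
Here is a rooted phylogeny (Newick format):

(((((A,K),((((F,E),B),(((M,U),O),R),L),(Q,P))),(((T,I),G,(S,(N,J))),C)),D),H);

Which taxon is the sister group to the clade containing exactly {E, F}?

B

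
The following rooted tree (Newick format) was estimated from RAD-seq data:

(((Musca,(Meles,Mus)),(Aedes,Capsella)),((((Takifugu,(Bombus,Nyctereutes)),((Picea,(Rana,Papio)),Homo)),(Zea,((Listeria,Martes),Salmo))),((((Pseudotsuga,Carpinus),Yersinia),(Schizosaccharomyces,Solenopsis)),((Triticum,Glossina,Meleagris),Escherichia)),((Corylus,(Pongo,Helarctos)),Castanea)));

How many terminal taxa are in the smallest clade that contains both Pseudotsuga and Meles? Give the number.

29

The MRCA of Pseudotsuga and Meles is the root, so the clade is the entire tree.
That clade contains 29 terminal taxa: Aedes, Bombus, Capsella, Carpinus, Castanea, Corylus, Escherichia, Glossina, Helarctos, Homo, Listeria, Martes, Meleagris, Meles, Mus, Musca, Nyctereutes, Papio, Picea, Pongo, Pseudotsuga, Rana, Salmo, Schizosaccharomyces, Solenopsis, Takifugu, Triticum, Yersinia, Zea.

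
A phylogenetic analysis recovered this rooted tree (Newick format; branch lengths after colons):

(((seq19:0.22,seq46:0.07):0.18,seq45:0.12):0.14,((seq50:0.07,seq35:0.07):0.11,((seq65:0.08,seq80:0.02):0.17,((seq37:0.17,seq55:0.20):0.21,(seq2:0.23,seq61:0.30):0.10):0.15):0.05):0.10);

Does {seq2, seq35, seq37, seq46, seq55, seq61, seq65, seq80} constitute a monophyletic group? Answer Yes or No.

No

The MRCA of the listed taxa is the root, so the smallest clade containing them is the whole tree.
That clade also contains seq19, seq45, seq50, which are not in the proposed group, so the group is not monophyletic.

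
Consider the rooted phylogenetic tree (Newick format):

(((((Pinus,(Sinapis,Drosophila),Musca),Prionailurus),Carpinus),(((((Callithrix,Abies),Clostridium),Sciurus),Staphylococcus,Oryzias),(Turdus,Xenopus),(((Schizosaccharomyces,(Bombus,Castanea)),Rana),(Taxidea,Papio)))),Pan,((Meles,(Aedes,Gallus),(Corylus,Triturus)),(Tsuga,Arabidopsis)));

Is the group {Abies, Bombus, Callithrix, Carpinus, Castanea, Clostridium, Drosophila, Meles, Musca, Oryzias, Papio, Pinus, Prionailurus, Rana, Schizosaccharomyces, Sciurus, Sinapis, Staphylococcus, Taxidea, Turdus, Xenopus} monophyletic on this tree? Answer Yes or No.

The MRCA of the listed taxa is the root, so the smallest clade containing them is the whole tree.
That clade also contains Aedes, Arabidopsis, Corylus, Gallus, Pan, Triturus, Tsuga, which are not in the proposed group, so the group is not monophyletic.

No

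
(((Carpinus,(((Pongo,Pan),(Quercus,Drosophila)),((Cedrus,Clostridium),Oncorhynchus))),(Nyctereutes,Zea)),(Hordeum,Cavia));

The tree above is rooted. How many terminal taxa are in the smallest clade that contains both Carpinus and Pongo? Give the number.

The MRCA of Carpinus and Pongo is the node subtending (Carpinus,(((Pongo,Pan),(Quercus,Drosophila)),((Cedrus,Clostridium),Oncorhynchus))).
That clade contains 8 terminal taxa: Carpinus, Cedrus, Clostridium, Drosophila, Oncorhynchus, Pan, Pongo, Quercus.

8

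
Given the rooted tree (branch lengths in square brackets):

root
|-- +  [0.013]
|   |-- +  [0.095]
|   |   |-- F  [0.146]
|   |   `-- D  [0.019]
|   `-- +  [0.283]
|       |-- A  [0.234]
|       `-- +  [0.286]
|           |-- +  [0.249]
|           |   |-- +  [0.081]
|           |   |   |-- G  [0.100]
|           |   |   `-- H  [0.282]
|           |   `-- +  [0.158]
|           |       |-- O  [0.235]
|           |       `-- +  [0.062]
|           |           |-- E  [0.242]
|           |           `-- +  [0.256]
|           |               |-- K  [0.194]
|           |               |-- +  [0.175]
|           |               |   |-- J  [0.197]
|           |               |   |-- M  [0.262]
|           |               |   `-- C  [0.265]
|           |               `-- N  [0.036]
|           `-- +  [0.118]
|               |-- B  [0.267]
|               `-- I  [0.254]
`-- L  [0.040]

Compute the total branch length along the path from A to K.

1.439

The path runs A → … → MRCA → … → K; the MRCA is the node subtending (A,(((G,H),(O,(E,(K,(J,M,C),N)))),(B,I))).
Branch lengths along that path: 0.234 + 0.286 + 0.249 + 0.158 + 0.062 + 0.256 + 0.194 = 1.439.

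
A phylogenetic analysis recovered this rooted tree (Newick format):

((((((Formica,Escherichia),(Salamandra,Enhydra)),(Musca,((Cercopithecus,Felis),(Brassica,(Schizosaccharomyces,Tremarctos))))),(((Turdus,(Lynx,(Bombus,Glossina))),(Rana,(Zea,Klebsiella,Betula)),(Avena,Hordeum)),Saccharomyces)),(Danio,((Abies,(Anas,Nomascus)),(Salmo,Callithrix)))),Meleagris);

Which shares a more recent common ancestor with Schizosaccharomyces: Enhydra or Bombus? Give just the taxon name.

Enhydra

The MRCA of Schizosaccharomyces and Enhydra subtends (((Formica,Escherichia),(Salamandra,Enhydra)),(Musca,((Cercopithecus,Felis),(Brassica,(Schizosaccharomyces,Tremarctos))))) (10 taxa).
The MRCA of Schizosaccharomyces and Bombus subtends ((((Formica,Escherichia),(Salamandra,Enhydra)),(Musca,((Cercopithecus,Felis),(Brassica,(Schizosaccharomyces,Tremarctos))))),(((Turdus,(Lynx,(Bombus,Glossina))),(Rana,(Zea,Klebsiella,Betula)),(Avena,Hordeum)),Saccharomyces)) (21 taxa).
The first is nested inside the second, so Schizosaccharomyces shares a more recent common ancestor with Enhydra.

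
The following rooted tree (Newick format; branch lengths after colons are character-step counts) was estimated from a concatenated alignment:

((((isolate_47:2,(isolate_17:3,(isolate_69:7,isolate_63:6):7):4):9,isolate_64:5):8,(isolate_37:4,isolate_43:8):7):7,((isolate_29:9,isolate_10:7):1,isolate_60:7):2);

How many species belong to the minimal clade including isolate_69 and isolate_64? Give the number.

5

The MRCA of isolate_69 and isolate_64 is the node subtending ((isolate_47,(isolate_17,(isolate_69,isolate_63))),isolate_64).
That clade contains 5 terminal taxa: isolate_17, isolate_47, isolate_63, isolate_64, isolate_69.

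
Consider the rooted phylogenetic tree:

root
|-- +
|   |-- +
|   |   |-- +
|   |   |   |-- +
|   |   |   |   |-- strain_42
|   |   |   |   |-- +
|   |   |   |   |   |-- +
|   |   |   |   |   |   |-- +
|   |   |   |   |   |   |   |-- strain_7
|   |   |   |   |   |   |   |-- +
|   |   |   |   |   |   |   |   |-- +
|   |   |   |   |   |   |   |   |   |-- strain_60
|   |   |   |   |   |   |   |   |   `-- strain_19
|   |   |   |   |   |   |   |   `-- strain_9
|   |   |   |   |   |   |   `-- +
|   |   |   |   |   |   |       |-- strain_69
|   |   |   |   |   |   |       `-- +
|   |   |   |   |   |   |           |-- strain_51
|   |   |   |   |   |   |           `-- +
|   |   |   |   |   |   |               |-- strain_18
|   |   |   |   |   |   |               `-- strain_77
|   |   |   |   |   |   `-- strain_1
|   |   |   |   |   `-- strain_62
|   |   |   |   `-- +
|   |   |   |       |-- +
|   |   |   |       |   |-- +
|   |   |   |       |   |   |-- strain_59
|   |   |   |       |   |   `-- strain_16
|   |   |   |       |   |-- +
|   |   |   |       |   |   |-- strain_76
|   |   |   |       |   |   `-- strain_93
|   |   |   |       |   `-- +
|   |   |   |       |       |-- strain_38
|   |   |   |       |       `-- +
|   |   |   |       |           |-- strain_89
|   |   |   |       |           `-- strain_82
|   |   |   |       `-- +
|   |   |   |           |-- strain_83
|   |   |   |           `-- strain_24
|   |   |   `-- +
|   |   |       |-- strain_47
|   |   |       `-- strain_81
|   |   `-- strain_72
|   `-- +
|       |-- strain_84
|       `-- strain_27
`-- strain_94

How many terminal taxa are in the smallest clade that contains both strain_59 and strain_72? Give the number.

The MRCA of strain_59 and strain_72 is the node subtending (((strain_42,(((strain_7,((strain_60,strain_19),strain_9),(strain_69,(strain_51,(strain_18,strain_77)))),strain_1),strain_62),(((strain_59,strain_16),(strain_76,strain_93),(strain_38,(strain_89,strain_82))),(strain_83,strain_24))),(strain_47,strain_81)),strain_72).
That clade contains 23 terminal taxa: strain_1, strain_16, strain_18, strain_19, strain_24, strain_38, strain_42, strain_47, strain_51, strain_59, strain_60, strain_62, strain_69, strain_7, strain_72, strain_76, strain_77, strain_81, strain_82, strain_83, strain_89, strain_9, strain_93.

23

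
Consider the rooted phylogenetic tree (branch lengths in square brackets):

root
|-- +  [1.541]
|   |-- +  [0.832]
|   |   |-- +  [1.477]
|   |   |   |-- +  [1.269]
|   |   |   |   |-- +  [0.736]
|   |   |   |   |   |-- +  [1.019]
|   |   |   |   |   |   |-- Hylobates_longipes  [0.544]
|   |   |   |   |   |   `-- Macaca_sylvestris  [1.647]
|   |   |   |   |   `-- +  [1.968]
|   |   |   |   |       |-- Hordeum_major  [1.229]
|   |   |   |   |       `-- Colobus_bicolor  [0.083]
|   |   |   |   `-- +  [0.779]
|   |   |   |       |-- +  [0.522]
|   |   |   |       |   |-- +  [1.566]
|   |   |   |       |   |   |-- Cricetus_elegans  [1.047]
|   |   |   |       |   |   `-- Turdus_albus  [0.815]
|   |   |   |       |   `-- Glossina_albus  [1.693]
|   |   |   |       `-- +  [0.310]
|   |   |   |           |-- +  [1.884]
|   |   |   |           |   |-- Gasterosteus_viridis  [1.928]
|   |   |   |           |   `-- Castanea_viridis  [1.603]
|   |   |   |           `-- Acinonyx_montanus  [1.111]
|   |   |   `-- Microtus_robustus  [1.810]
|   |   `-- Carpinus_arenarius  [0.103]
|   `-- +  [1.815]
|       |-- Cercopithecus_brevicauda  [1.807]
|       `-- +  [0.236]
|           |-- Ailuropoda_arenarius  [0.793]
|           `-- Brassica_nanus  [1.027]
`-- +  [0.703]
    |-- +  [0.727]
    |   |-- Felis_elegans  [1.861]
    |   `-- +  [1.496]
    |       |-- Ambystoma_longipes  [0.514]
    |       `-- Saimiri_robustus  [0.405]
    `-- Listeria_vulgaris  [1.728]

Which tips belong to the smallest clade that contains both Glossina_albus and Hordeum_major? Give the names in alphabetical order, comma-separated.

Tracing Glossina_albus: it sits inside ((Cricetus_elegans,Turdus_albus),Glossina_albus).
Tracing Hordeum_major: it sits inside (Hordeum_major,Colobus_bicolor).
The smallest clade enclosing both is (((Hylobates_longipes,Macaca_sylvestris),(Hordeum_major,Colobus_bicolor)),(((Cricetus_elegans,Turdus_albus),Glossina_albus),((Gasterosteus_viridis,Castanea_viridis),Acinonyx_montanus))); the answer is its 10 terminal taxa in alphabetical order.

Acinonyx_montanus, Castanea_viridis, Colobus_bicolor, Cricetus_elegans, Gasterosteus_viridis, Glossina_albus, Hordeum_major, Hylobates_longipes, Macaca_sylvestris, Turdus_albus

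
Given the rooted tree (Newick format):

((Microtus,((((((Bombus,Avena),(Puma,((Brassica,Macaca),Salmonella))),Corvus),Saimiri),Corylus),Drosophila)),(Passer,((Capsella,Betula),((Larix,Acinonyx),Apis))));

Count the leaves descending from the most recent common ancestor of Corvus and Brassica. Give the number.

The MRCA of Corvus and Brassica is the node subtending (((Bombus,Avena),(Puma,((Brassica,Macaca),Salmonella))),Corvus).
That clade contains 7 terminal taxa: Avena, Bombus, Brassica, Corvus, Macaca, Puma, Salmonella.

7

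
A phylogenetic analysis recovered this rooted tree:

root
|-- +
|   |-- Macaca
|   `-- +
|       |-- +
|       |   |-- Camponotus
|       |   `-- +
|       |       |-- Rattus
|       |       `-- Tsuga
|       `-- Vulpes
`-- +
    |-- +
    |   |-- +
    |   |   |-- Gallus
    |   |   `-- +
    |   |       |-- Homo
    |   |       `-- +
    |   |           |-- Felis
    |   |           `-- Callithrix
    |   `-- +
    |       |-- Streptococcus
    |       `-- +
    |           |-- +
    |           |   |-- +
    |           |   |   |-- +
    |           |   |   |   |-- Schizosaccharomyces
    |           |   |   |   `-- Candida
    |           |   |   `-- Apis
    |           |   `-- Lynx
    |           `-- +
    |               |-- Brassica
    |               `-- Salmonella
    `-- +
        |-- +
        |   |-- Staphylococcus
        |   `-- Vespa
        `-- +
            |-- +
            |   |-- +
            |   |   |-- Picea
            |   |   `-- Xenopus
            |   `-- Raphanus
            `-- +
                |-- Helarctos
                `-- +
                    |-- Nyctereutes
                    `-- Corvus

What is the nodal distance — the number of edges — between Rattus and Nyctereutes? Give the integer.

The MRCA of Rattus and Nyctereutes is the root of the tree.
From Rattus up to that node: 5 branches. From Nyctereutes up to the same node: 6 branches. Total: 5 + 6 = 11.

11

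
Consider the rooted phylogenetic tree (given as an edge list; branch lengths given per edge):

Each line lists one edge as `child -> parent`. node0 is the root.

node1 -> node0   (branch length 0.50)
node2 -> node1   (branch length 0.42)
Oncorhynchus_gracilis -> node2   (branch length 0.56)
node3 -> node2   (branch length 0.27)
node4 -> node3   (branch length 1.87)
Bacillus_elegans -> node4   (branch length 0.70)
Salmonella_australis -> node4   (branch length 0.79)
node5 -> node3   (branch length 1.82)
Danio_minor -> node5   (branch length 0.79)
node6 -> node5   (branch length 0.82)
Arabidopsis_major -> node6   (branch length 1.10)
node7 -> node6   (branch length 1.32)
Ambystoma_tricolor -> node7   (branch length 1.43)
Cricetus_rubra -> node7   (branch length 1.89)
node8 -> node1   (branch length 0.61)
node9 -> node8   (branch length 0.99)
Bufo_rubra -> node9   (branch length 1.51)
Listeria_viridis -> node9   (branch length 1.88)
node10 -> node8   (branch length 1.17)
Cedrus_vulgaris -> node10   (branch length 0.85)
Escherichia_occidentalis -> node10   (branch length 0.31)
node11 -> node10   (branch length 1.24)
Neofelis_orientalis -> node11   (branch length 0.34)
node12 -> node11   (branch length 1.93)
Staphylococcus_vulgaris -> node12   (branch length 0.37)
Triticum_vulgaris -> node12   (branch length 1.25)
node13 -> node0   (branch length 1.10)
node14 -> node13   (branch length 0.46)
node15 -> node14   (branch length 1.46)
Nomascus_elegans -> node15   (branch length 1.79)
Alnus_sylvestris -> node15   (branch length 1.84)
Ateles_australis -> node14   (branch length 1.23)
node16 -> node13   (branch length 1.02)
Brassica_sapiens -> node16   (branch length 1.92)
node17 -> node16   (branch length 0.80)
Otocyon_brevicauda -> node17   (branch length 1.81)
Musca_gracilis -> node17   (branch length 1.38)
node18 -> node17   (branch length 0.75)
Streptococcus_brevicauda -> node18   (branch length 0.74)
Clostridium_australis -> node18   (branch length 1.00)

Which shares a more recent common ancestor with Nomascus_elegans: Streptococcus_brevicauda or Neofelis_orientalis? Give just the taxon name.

The MRCA of Nomascus_elegans and Streptococcus_brevicauda subtends (((Nomascus_elegans,Alnus_sylvestris),Ateles_australis),(Brassica_sapiens,(Otocyon_brevicauda,Musca_gracilis,(Streptococcus_brevicauda,Clostridium_australis)))) (8 taxa).
The MRCA of Nomascus_elegans and Neofelis_orientalis is the root, subtending the entire tree (22 taxa).
The first is nested inside the second, so Nomascus_elegans shares a more recent common ancestor with Streptococcus_brevicauda.

Streptococcus_brevicauda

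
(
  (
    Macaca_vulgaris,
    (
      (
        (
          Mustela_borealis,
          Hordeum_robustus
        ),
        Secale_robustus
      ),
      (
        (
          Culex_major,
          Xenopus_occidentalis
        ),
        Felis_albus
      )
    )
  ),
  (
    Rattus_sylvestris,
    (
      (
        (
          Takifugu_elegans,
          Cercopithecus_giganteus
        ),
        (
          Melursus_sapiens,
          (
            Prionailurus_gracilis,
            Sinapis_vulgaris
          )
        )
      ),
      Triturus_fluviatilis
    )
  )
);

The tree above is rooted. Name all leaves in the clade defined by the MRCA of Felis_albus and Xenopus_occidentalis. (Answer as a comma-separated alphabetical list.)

Culex_major, Felis_albus, Xenopus_occidentalis

Tracing Felis_albus: it sits inside ((Culex_major,Xenopus_occidentalis),Felis_albus).
Tracing Xenopus_occidentalis: it sits inside (Culex_major,Xenopus_occidentalis).
The smallest clade enclosing both is ((Culex_major,Xenopus_occidentalis),Felis_albus); the answer is its 3 terminal taxa in alphabetical order.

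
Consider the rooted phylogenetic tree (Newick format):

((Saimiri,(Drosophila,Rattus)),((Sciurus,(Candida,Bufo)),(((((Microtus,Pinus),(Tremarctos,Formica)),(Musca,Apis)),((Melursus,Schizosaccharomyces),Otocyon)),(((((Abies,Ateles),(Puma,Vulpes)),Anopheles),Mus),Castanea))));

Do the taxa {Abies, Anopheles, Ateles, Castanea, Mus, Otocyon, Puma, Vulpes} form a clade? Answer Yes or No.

The MRCA of the listed taxa subtends (((((Microtus,Pinus),(Tremarctos,Formica)),(Musca,Apis)),((Melursus,Schizosaccharomyces),Otocyon)),(((((Abies,Ateles),(Puma,Vulpes)),Anopheles),Mus),Castanea)).
That clade also contains Apis, Formica, Melursus, Microtus, Musca, Pinus, Schizosaccharomyces, Tremarctos, which are not in the proposed group, so the group is not monophyletic.

No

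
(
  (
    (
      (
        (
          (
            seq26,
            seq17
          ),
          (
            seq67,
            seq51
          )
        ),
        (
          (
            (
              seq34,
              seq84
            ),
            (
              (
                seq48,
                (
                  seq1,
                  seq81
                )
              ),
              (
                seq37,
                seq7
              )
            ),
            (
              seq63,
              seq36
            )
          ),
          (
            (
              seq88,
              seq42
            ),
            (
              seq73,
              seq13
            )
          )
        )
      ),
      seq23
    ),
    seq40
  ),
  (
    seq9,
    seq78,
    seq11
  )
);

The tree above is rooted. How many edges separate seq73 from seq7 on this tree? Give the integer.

The MRCA of seq73 and seq7 is the node subtending (((seq34,seq84),((seq48,(seq1,seq81)),(seq37,seq7)),(seq63,seq36)),((seq88,seq42),(seq73,seq13))).
From seq73 up to that node: 3 branches. From seq7 up to the same node: 4 branches. Total: 3 + 4 = 7.

7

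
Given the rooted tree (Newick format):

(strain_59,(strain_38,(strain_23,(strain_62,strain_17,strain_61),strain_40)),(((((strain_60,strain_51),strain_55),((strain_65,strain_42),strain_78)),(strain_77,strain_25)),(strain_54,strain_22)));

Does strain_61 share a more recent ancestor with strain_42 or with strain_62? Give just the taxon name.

The MRCA of strain_61 and strain_62 subtends (strain_62,strain_17,strain_61) (3 taxa).
The MRCA of strain_61 and strain_42 is the root, subtending the entire tree (17 taxa).
The first is nested inside the second, so strain_61 shares a more recent common ancestor with strain_62.

strain_62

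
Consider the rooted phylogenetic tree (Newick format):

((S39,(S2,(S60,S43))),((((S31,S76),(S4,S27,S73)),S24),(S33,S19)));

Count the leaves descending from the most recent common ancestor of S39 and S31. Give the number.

The MRCA of S39 and S31 is the root, so the clade is the entire tree.
That clade contains 12 terminal taxa: S19, S2, S24, S27, S31, S33, S39, S4, S43, S60, S73, S76.

12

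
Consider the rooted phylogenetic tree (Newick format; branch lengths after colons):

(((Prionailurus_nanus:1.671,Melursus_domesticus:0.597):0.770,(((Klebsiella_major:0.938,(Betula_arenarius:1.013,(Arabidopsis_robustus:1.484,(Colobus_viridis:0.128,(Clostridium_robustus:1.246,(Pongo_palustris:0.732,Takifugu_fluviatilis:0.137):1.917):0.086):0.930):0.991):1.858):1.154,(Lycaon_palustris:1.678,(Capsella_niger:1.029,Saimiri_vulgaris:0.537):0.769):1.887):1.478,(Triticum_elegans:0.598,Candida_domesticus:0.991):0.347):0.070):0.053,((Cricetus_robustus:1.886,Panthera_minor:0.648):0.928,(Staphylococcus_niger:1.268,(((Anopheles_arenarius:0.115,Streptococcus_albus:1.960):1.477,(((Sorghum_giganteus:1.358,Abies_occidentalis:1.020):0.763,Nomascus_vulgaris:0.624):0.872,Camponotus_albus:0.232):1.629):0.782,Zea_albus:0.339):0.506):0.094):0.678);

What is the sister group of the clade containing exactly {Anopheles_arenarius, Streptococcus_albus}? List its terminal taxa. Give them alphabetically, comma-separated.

Abies_occidentalis, Camponotus_albus, Nomascus_vulgaris, Sorghum_giganteus

The clade containing exactly {Anopheles_arenarius, Streptococcus_albus} attaches to the tree at the node subtending ((Anopheles_arenarius,Streptococcus_albus),(((Sorghum_giganteus,Abies_occidentalis),Nomascus_vulgaris),Camponotus_albus)).
The other lineage descending from that same node — the sister group — is (((Sorghum_giganteus,Abies_occidentalis),Nomascus_vulgaris),Camponotus_albus); its 4 tips in alphabetical order are the answer.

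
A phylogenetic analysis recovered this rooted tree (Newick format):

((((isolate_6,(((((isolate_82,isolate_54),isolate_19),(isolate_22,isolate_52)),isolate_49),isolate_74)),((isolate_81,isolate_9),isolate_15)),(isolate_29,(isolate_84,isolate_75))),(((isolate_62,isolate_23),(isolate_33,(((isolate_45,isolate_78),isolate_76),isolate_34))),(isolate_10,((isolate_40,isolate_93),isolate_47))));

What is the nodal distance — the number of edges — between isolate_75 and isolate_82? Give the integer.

11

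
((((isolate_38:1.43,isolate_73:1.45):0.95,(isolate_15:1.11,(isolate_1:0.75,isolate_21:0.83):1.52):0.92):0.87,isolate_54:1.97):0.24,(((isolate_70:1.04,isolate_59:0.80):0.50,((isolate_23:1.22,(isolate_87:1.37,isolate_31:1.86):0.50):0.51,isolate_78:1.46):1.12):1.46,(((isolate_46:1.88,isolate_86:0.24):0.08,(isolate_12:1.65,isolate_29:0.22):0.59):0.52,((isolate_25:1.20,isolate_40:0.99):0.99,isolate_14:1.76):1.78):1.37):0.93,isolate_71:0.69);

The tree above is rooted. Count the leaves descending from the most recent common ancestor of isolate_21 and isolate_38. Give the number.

5

The MRCA of isolate_21 and isolate_38 is the node subtending ((isolate_38,isolate_73),(isolate_15,(isolate_1,isolate_21))).
That clade contains 5 terminal taxa: isolate_1, isolate_15, isolate_21, isolate_38, isolate_73.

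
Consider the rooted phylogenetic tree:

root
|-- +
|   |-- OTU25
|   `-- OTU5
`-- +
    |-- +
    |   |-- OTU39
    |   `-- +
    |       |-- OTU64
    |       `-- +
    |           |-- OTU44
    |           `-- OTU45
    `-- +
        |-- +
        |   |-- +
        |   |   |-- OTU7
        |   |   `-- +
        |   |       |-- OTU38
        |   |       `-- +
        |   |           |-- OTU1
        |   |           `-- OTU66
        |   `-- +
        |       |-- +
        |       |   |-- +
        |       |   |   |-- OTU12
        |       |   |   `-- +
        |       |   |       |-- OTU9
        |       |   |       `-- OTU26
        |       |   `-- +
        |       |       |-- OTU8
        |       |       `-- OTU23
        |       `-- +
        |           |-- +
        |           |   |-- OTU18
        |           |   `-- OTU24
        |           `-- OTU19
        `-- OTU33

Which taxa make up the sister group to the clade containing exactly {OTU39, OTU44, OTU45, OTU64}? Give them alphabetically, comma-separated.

OTU1, OTU12, OTU18, OTU19, OTU23, OTU24, OTU26, OTU33, OTU38, OTU66, OTU7, OTU8, OTU9

The clade containing exactly {OTU39, OTU44, OTU45, OTU64} attaches to the tree at the node subtending ((OTU39,(OTU64,(OTU44,OTU45))),(((OTU7,(OTU38,(OTU1,OTU66))),(((OTU12,(OTU9,OTU26)),(OTU8,OTU23)),((OTU18,OTU24),OTU19))),OTU33)).
The other lineage descending from that same node — the sister group — is (((OTU7,(OTU38,(OTU1,OTU66))),(((OTU12,(OTU9,OTU26)),(OTU8,OTU23)),((OTU18,OTU24),OTU19))),OTU33); its 13 tips in alphabetical order are the answer.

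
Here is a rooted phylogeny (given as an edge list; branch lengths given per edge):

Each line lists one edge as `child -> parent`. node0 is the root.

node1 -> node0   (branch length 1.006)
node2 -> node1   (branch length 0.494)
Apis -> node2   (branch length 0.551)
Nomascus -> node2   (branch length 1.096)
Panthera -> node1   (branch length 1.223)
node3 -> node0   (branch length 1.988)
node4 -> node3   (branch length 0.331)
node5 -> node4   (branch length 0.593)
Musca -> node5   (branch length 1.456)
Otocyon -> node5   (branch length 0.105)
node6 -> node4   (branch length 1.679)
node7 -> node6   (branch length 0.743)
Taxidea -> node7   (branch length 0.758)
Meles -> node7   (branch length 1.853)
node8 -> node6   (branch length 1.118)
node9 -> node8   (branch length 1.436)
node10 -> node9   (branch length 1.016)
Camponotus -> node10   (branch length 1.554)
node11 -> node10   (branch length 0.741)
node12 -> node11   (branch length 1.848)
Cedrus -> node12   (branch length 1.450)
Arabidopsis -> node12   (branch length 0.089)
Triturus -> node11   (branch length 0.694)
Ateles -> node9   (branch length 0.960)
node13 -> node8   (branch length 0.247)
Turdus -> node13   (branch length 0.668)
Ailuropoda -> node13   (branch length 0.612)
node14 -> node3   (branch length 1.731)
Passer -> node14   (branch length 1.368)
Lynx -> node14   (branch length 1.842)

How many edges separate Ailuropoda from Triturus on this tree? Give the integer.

6

The MRCA of Ailuropoda and Triturus is the node subtending (((Camponotus,((Cedrus,Arabidopsis),Triturus)),Ateles),(Turdus,Ailuropoda)).
From Ailuropoda up to that node: 2 branches. From Triturus up to the same node: 4 branches. Total: 2 + 4 = 6.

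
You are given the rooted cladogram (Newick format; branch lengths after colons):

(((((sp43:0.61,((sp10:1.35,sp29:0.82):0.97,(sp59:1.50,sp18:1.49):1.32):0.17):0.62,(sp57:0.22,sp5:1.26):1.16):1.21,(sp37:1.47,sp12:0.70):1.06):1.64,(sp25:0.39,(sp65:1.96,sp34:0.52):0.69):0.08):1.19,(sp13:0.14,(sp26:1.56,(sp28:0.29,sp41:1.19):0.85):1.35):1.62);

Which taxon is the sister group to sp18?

sp59

sp18 attaches to the tree at the node subtending (sp59,sp18).
The other lineage descending from that same node — the sister group — is the single tip sp59.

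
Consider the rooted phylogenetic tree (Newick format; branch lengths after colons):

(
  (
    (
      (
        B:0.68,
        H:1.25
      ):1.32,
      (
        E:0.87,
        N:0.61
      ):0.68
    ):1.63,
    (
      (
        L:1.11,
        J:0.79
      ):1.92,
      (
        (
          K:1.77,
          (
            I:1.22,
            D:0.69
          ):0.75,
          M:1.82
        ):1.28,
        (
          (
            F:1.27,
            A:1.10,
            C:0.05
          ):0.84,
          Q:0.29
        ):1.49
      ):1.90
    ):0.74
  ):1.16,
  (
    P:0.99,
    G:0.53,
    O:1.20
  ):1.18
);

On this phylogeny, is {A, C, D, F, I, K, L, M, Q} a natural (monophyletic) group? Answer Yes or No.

No

The MRCA of the listed taxa subtends ((L,J),((K,(I,D),M),((F,A,C),Q))).
That clade also contains J, which is not in the proposed group, so the group is not monophyletic.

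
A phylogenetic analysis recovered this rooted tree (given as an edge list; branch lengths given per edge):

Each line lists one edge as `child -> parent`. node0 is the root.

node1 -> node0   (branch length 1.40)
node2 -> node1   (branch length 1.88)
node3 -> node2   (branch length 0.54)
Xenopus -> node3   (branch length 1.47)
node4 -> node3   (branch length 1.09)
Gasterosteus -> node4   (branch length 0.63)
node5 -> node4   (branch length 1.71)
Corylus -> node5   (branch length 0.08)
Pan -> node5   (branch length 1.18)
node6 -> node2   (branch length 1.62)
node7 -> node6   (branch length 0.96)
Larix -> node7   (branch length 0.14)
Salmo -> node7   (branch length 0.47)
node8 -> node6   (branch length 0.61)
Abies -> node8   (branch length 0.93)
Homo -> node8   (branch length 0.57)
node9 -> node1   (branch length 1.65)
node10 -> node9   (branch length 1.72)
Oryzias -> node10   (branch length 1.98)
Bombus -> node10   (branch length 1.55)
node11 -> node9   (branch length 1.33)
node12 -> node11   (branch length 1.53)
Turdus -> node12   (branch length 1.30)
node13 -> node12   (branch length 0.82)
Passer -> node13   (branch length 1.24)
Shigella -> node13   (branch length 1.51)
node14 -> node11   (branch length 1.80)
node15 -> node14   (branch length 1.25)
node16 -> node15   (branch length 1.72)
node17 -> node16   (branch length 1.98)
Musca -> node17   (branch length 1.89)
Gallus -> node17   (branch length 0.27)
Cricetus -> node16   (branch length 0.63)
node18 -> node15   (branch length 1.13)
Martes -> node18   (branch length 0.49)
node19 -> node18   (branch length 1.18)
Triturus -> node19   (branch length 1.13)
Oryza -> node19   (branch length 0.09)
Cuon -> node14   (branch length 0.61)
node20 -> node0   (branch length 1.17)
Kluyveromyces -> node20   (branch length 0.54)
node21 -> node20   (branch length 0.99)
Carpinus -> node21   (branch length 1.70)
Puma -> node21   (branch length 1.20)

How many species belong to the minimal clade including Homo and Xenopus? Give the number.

8

The MRCA of Homo and Xenopus is the node subtending ((Xenopus,(Gasterosteus,(Corylus,Pan))),((Larix,Salmo),(Abies,Homo))).
That clade contains 8 terminal taxa: Abies, Corylus, Gasterosteus, Homo, Larix, Pan, Salmo, Xenopus.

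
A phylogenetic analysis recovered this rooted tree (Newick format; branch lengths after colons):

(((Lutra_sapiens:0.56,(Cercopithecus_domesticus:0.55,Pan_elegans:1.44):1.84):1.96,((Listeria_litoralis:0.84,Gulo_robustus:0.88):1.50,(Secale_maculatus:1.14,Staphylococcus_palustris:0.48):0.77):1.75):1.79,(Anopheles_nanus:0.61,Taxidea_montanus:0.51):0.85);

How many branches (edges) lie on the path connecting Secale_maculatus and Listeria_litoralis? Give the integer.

The MRCA of Secale_maculatus and Listeria_litoralis is the node subtending ((Listeria_litoralis,Gulo_robustus),(Secale_maculatus,Staphylococcus_palustris)).
From Secale_maculatus up to that node: 2 branches. From Listeria_litoralis up to the same node: 2 branches. Total: 2 + 2 = 4.

4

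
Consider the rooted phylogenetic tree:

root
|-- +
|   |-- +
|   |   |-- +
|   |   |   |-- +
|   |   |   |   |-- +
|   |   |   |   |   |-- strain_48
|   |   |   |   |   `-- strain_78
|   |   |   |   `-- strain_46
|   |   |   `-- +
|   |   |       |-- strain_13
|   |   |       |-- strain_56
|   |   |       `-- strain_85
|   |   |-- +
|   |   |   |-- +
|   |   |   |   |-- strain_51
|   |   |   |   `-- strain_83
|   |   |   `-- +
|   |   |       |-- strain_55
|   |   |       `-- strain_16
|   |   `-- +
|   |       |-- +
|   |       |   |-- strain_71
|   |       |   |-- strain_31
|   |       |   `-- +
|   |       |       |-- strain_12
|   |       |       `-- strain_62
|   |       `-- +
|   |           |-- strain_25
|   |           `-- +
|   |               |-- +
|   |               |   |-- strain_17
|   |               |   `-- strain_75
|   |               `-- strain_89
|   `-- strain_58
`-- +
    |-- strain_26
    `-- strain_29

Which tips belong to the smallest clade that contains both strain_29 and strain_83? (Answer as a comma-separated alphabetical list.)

strain_12, strain_13, strain_16, strain_17, strain_25, strain_26, strain_29, strain_31, strain_46, strain_48, strain_51, strain_55, strain_56, strain_58, strain_62, strain_71, strain_75, strain_78, strain_83, strain_85, strain_89

Tracing strain_29: it sits inside (strain_26,strain_29).
Tracing strain_83: it sits inside (strain_51,strain_83).
The smallest clade enclosing both is the whole tree (their MRCA is the root), so the answer is all 21 tips in alphabetical order.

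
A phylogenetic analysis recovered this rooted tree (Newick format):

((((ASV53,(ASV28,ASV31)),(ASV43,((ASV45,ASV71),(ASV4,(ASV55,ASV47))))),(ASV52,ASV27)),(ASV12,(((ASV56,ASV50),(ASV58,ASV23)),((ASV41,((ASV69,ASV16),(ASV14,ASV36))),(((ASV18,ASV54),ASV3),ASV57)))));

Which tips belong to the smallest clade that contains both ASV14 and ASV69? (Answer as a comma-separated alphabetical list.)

ASV14, ASV16, ASV36, ASV69

Tracing ASV14: it sits inside (ASV14,ASV36).
Tracing ASV69: it sits inside (ASV69,ASV16).
The smallest clade enclosing both is ((ASV69,ASV16),(ASV14,ASV36)); the answer is its 4 terminal taxa in alphabetical order.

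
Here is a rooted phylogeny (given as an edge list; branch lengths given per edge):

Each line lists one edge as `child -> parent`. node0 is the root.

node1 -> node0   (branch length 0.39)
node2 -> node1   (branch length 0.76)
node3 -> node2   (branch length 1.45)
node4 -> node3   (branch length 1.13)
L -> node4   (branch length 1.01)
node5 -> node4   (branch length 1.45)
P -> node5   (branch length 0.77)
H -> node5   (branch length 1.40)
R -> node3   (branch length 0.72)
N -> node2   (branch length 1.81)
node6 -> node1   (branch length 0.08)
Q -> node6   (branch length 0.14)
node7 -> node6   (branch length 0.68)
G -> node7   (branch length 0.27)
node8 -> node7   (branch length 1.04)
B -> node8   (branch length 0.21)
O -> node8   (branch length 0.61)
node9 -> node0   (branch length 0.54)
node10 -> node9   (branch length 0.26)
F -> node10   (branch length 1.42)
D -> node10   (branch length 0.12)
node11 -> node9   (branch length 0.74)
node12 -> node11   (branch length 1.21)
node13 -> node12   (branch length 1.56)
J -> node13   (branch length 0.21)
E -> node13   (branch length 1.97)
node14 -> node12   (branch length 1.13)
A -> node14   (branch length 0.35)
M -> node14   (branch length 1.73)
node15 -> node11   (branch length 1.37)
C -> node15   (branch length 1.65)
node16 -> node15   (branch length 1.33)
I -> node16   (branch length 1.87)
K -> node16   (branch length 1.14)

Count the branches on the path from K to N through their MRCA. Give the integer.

8

The MRCA of K and N is the root of the tree.
From K up to that node: 5 branches. From N up to the same node: 3 branches. Total: 5 + 3 = 8.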